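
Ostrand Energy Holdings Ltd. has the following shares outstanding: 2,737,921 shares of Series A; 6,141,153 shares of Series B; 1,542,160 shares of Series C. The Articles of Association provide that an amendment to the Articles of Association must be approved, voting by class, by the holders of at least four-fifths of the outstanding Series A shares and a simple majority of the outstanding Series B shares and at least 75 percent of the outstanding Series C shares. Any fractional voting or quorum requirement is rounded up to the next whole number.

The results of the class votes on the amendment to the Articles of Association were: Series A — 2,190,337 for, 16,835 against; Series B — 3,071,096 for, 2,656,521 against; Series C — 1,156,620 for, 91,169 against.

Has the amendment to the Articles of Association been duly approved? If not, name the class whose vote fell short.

Approved — every class gave the required vote.

Series A: 4/5 of 2737921 = 2190336.80, rounded up to 2190337; 2,190,337 required, 2,190,337 in favor — approved.
Series B: a majority of 6141153 is 3070577; 3,070,577 required, 3,071,096 in favor — approved.
Series C: 3/4 of 1542160 = 1156620; 1,156,620 required, 1,156,620 in favor — approved.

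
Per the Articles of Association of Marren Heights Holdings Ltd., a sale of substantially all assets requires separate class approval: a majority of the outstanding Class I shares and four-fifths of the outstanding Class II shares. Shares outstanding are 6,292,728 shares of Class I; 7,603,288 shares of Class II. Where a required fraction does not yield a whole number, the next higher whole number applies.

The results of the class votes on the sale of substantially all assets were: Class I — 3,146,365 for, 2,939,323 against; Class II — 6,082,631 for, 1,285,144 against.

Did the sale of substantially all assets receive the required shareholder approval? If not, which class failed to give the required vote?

Approved — every class gave the required vote.

Class I: a majority of 6292728 is 3146365; 3,146,365 required, 3,146,365 in favor — approved.
Class II: 4/5 of 7603288 = 6082630.40, rounded up to 6082631; 6,082,631 required, 6,082,631 in favor — approved.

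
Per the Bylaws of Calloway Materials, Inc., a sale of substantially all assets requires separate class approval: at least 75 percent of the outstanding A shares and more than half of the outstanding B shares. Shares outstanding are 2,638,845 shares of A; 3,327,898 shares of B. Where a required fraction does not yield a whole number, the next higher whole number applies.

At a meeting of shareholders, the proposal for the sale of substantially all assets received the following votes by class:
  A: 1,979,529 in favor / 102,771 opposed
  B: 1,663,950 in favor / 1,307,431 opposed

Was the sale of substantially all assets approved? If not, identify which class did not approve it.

A: 3/4 of 2638845 = 1979133.75, rounded up to 1979134; 1,979,134 required, 1,979,529 in favor — approved.
B: a majority of 3327898 is 1663950; 1,663,950 required, 1,663,950 in favor — approved.

Approved — every class gave the required vote.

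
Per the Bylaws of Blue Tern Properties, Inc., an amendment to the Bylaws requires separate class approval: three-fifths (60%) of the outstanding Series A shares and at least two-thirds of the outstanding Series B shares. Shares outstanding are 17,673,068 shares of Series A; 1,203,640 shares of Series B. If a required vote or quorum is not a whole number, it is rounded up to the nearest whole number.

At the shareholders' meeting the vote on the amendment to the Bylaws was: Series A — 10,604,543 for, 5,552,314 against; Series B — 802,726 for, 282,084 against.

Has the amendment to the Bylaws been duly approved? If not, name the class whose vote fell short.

Approved — every class gave the required vote.

Series A: 3/5 of 17673068 = 10603840.80, rounded up to 10603841; 10,603,841 required, 10,604,543 in favor — approved.
Series B: 2/3 of 1203640 = 802426.67, rounded up to 802427; 802,427 required, 802,726 in favor — approved.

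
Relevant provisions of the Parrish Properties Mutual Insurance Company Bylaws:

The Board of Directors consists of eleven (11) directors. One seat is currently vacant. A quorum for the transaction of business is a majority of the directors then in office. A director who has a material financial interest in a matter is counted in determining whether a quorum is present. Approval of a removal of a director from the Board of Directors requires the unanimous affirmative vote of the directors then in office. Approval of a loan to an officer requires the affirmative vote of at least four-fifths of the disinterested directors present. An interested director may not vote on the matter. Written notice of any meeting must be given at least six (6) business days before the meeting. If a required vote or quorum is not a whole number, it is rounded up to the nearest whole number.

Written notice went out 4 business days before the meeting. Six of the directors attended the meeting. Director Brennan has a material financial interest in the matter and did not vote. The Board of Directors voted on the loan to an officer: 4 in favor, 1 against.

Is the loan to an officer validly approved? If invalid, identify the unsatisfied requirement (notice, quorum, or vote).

Notice: 4 business days given; 6 required (4 < 6). Not satisfied.
Quorum: 6 present (interested directors count toward quorum); quorum is 6. Satisfied.
Vote: the loan to an officer requires four-fifths of the disinterested directors present (6 − 1 = 5). 4/5 of 5 = 4, so 4 affirmative votes are needed; 4 voted in favor. Satisfied.

Invalid — notice requirement not satisfied.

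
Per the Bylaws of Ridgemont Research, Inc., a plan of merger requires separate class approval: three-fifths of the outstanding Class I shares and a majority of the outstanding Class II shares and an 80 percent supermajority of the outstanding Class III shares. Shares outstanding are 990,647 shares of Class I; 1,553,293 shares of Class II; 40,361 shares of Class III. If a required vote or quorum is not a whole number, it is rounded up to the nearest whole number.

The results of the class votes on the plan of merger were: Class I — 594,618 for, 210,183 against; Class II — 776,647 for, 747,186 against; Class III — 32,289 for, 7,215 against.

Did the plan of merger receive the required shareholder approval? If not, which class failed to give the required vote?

Approved — every class gave the required vote.

Class I: 3/5 of 990647 = 594388.20, rounded up to 594389; 594,389 required, 594,618 in favor — approved.
Class II: a majority of 1553293 is 776647; 776,647 required, 776,647 in favor — approved.
Class III: 4/5 of 40361 = 32288.80, rounded up to 32289; 32,289 required, 32,289 in favor — approved.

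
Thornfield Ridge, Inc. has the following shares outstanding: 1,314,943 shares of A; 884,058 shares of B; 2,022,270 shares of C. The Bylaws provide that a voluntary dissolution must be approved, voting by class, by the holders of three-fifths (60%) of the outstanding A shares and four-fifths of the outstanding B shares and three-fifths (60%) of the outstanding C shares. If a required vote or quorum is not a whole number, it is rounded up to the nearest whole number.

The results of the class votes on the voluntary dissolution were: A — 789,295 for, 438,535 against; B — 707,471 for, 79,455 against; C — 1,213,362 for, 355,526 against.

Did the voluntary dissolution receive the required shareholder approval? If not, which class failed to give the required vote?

A: 3/5 of 1314943 = 788965.80, rounded up to 788966; 788,966 required, 789,295 in favor — approved.
B: 4/5 of 884058 = 707246.40, rounded up to 707247; 707,247 required, 707,471 in favor — approved.
C: 3/5 of 2022270 = 1213362; 1,213,362 required, 1,213,362 in favor — approved.

Approved — every class gave the required vote.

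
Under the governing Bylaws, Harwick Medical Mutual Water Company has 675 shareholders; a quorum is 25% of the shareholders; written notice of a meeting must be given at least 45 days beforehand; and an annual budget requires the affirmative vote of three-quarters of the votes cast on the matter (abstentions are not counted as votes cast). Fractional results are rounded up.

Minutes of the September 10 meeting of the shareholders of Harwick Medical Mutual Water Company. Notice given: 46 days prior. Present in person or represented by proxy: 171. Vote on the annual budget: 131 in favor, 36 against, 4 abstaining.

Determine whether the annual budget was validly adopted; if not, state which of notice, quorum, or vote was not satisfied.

Valid — all requirements satisfied.

Notice: 46 days given; 45 required. Satisfied.
Quorum: 25% of 675 = 168.75, rounded up to 169; 171 present. Satisfied.
Vote: requires three-fourths of the votes cast (171 − 4 abstaining = 167); 3/4 of 167 = 125.25, rounded up to 126, so 126 needed; 131 in favor. Satisfied.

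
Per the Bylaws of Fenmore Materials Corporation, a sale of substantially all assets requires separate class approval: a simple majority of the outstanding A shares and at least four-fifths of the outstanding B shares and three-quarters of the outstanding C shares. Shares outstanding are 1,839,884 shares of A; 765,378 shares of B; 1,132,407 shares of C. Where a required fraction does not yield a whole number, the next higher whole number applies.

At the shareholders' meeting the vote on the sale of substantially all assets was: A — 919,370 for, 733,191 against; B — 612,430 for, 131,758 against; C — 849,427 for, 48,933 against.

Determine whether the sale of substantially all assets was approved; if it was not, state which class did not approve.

A: a majority of 1839884 is 919943; 919,943 required, 919,370 in favor — not approved.
B: 4/5 of 765378 = 612302.40, rounded up to 612303; 612,303 required, 612,430 in favor — approved.
C: 3/4 of 1132407 = 849305.25, rounded up to 849306; 849,306 required, 849,427 in favor — approved.

Not approved — the A shares did not give the required vote.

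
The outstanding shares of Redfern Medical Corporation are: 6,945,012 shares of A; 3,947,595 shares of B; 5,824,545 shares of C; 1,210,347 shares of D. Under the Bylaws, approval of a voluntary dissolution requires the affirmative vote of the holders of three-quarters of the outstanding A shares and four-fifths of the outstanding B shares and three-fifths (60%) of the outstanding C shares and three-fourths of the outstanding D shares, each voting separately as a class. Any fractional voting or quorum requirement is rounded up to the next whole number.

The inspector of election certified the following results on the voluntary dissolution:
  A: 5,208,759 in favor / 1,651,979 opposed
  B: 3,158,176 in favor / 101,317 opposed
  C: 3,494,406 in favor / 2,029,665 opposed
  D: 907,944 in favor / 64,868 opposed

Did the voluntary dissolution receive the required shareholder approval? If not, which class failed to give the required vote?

A: 3/4 of 6945012 = 5208759; 5,208,759 required, 5,208,759 in favor — approved.
B: 4/5 of 3947595 = 3158076; 3,158,076 required, 3,158,176 in favor — approved.
C: 3/5 of 5824545 = 3494727; 3,494,727 required, 3,494,406 in favor — not approved.
D: 3/4 of 1210347 = 907760.25, rounded up to 907761; 907,761 required, 907,944 in favor — approved.

Not approved — the C shares did not give the required vote.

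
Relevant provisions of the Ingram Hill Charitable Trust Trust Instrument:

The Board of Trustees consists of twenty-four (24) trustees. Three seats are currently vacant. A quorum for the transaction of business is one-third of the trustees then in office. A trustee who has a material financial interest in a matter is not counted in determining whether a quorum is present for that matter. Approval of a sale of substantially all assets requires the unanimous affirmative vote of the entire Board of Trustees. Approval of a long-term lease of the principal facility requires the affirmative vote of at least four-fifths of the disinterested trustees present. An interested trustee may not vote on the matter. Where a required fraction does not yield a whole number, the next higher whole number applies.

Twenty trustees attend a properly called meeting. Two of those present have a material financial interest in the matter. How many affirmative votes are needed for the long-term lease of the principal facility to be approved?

The long-term lease of the principal facility requires four-fifths of the disinterested trustees present (20 − 2 = 18).
4/5 of 18 = 14.40, rounded up to 15.

15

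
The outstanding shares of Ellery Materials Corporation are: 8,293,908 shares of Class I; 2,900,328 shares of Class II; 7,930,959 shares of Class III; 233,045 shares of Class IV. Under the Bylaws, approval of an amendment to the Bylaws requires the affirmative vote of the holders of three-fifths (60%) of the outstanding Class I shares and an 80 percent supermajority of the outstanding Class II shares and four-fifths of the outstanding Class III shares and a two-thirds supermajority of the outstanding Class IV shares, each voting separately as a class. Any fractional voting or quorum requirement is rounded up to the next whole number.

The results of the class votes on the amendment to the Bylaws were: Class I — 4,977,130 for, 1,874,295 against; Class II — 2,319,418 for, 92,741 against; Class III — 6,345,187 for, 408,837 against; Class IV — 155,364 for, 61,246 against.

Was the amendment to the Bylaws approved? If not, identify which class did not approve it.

Not approved — the Class II shares did not give the required vote.

Class I: 3/5 of 8293908 = 4976344.80, rounded up to 4976345; 4,976,345 required, 4,977,130 in favor — approved.
Class II: 4/5 of 2900328 = 2320262.40, rounded up to 2320263; 2,320,263 required, 2,319,418 in favor — not approved.
Class III: 4/5 of 7930959 = 6344767.20, rounded up to 6344768; 6,344,768 required, 6,345,187 in favor — approved.
Class IV: 2/3 of 233045 = 155363.33, rounded up to 155364; 155,364 required, 155,364 in favor — approved.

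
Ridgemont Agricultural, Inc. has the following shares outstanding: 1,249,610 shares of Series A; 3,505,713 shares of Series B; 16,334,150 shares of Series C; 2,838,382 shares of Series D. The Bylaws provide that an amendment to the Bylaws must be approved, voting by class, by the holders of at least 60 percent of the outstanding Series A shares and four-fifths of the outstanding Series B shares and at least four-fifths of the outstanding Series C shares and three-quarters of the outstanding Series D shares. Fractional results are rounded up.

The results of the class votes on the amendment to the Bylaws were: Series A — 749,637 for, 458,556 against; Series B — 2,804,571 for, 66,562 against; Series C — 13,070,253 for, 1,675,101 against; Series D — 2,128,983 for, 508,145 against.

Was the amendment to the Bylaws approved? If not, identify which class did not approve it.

Series A: 3/5 of 1249610 = 749766; 749,766 required, 749,637 in favor — not approved.
Series B: 4/5 of 3505713 = 2804570.40, rounded up to 2804571; 2,804,571 required, 2,804,571 in favor — approved.
Series C: 4/5 of 16334150 = 13067320; 13,067,320 required, 13,070,253 in favor — approved.
Series D: 3/4 of 2838382 = 2128786.50, rounded up to 2128787; 2,128,787 required, 2,128,983 in favor — approved.

Not approved — the Series A shares did not give the required vote.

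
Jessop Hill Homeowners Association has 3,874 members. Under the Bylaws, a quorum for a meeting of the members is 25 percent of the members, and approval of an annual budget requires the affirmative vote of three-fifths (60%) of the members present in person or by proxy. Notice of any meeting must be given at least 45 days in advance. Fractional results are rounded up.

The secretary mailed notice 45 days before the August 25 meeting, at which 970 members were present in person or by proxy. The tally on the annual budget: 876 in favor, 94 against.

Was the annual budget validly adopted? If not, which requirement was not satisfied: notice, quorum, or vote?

Notice: 45 days given; 45 required. Satisfied.
Quorum: 25% of 3,874 = 968.50, rounded up to 969; 970 present. Satisfied.
Vote: requires three-fifths of those present (970); 3/5 of 970 = 582, so 582 needed; 876 in favor. Satisfied.

Valid — all requirements satisfied.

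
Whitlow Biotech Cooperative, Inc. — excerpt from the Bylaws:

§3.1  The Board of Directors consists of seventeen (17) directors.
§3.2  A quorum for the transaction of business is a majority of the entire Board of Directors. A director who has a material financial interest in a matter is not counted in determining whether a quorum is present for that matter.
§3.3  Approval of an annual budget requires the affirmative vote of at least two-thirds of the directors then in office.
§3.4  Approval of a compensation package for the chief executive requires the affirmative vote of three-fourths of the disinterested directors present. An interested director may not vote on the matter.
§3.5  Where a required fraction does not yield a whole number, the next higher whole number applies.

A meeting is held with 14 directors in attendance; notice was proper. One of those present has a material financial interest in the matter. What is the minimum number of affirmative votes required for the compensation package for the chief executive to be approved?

10

The compensation package for the chief executive requires three-fourths of the disinterested directors present (14 − 1 = 13).
3/4 of 13 = 9.75, rounded up to 10.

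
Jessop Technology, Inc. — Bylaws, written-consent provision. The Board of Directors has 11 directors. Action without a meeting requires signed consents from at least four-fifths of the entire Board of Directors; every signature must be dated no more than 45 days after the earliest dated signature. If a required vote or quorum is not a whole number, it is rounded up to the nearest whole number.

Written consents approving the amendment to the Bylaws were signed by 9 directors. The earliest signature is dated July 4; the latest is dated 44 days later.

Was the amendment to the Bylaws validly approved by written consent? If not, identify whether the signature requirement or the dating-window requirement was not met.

Effective — both the signature and dating-window requirements are satisfied.

Signatures required: at least four-fifths of 11 — 4/5 of 11 = 8.80, rounded up to 9, so 9 needed; 9 signed. Sufficient.
Dating window: the latest signature is 44 days after the earliest; the limit is 45 days. Within the window.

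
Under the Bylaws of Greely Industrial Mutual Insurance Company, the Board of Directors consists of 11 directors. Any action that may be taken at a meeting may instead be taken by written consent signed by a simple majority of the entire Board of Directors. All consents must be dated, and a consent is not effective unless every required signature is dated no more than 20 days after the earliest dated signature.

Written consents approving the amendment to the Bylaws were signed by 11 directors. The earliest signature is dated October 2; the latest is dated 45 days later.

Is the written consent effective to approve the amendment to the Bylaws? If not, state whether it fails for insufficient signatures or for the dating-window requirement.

Not effective — dating-window requirement not satisfied.

Signatures required: a simple majority of 11 — a majority of 11 is 6, so 6 needed; 11 signed. Sufficient.
Dating window: the latest signature is 45 days after the earliest; the limit is 20 days. Outside the window.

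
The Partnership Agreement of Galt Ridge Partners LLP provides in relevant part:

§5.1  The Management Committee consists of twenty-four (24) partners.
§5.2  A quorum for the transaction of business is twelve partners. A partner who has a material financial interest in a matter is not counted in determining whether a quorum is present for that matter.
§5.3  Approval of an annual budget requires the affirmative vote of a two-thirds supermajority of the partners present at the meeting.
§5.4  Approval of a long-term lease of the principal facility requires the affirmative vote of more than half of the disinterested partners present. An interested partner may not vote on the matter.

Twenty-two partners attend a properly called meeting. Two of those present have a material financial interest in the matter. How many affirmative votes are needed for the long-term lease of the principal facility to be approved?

The long-term lease of the principal facility requires a majority of the disinterested partners present (22 − 2 = 20).
A majority of 20 is 11.

11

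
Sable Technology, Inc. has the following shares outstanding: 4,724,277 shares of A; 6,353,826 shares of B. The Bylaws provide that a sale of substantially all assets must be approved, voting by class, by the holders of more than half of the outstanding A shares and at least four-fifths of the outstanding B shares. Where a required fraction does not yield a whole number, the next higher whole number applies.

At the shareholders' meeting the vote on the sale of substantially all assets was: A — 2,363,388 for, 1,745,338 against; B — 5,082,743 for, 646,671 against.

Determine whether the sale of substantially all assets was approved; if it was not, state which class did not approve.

Not approved — the B shares did not give the required vote.

A: a majority of 4724277 is 2362139; 2,362,139 required, 2,363,388 in favor — approved.
B: 4/5 of 6353826 = 5083060.80, rounded up to 5083061; 5,083,061 required, 5,082,743 in favor — not approved.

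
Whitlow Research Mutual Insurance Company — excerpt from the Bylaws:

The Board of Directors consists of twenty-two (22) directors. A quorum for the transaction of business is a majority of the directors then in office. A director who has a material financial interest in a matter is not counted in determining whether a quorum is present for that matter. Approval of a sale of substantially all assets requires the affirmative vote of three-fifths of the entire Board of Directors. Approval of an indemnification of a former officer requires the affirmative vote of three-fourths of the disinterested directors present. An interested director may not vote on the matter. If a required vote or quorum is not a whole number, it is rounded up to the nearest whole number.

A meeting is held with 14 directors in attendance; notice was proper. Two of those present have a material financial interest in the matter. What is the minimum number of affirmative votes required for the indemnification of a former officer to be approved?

The indemnification of a former officer requires three-fourths of the disinterested directors present (14 − 2 = 12).
3/4 of 12 = 9.

9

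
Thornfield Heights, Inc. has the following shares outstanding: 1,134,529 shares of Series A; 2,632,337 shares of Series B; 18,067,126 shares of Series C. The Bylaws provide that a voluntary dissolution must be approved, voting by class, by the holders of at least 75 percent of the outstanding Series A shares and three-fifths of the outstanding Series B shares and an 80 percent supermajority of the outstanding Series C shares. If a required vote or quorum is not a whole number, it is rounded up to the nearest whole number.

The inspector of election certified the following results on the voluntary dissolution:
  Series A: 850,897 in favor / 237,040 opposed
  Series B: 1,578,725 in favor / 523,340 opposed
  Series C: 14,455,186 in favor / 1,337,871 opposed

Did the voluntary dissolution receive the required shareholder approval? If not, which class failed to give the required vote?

Not approved — the Series B shares did not give the required vote.

Series A: 3/4 of 1134529 = 850896.75, rounded up to 850897; 850,897 required, 850,897 in favor — approved.
Series B: 3/5 of 2632337 = 1579402.20, rounded up to 1579403; 1,579,403 required, 1,578,725 in favor — not approved.
Series C: 4/5 of 18067126 = 14453700.80, rounded up to 14453701; 14,453,701 required, 14,455,186 in favor — approved.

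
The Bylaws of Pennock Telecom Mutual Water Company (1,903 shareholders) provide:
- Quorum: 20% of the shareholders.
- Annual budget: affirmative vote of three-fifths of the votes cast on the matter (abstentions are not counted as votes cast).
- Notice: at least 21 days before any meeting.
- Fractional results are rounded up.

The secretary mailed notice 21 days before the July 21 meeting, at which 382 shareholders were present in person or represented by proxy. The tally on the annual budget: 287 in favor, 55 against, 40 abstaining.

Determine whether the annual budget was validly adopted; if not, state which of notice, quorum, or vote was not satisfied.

Notice: 21 days given; 21 required. Satisfied.
Quorum: 20% of 1,903 = 380.60, rounded up to 381; 382 present. Satisfied.
Vote: requires three-fifths of the votes cast (382 − 40 abstaining = 342); 3/5 of 342 = 205.20, rounded up to 206, so 206 needed; 287 in favor. Satisfied.

Valid — all requirements satisfied.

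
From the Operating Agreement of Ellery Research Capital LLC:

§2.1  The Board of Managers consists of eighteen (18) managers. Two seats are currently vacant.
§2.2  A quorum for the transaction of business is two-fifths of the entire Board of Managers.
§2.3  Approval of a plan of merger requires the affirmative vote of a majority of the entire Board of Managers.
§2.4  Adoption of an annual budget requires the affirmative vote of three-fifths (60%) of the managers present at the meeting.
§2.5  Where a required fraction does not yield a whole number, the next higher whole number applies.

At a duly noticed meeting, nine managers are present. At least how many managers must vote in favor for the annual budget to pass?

The annual budget requires three-fifths of the managers present (9).
3/5 of 9 = 5.40, rounded up to 6.

6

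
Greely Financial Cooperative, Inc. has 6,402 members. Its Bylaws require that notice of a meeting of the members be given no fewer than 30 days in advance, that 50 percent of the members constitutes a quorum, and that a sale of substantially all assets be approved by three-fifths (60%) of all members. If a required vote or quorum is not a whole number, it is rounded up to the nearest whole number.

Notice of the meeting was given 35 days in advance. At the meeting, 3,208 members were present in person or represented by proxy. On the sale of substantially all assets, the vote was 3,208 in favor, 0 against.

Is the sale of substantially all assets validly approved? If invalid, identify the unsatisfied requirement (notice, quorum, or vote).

Notice: 35 days given; 30 required. Satisfied.
Quorum: 50% of 6,402 = 3,201; 3,208 present. Satisfied.
Vote: requires three-fifths of all members (6,402); 3/5 of 6402 = 3841.20, rounded up to 3842, so 3,842 needed; 3,208 in favor. Not satisfied.

Invalid — vote requirement not satisfied.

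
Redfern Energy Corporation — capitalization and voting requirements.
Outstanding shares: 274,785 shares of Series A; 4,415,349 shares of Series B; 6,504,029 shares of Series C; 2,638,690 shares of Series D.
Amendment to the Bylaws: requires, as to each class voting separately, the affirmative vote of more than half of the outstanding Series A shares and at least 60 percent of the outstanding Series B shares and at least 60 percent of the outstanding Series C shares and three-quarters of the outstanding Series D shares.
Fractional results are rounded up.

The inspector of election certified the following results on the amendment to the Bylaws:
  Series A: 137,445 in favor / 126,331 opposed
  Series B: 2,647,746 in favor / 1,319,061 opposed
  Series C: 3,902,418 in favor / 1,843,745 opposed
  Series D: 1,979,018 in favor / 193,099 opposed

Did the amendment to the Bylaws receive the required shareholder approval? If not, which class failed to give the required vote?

Series A: a majority of 274785 is 137393; 137,393 required, 137,445 in favor — approved.
Series B: 3/5 of 4415349 = 2649209.40, rounded up to 2649210; 2,649,210 required, 2,647,746 in favor — not approved.
Series C: 3/5 of 6504029 = 3902417.40, rounded up to 3902418; 3,902,418 required, 3,902,418 in favor — approved.
Series D: 3/4 of 2638690 = 1979017.50, rounded up to 1979018; 1,979,018 required, 1,979,018 in favor — approved.

Not approved — the Series B shares did not give the required vote.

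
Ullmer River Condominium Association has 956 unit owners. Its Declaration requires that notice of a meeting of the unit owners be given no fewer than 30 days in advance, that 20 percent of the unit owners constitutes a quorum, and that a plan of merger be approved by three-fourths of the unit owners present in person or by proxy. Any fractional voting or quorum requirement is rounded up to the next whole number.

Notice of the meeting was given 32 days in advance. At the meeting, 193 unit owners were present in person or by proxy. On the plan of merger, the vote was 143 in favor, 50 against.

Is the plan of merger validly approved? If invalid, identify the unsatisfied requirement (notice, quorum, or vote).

Invalid — vote requirement not satisfied.

Notice: 32 days given; 30 required. Satisfied.
Quorum: 20% of 956 = 191.20, rounded up to 192; 193 present. Satisfied.
Vote: requires three-fourths of those present (193); 3/4 of 193 = 144.75, rounded up to 145, so 145 needed; 143 in favor. Not satisfied.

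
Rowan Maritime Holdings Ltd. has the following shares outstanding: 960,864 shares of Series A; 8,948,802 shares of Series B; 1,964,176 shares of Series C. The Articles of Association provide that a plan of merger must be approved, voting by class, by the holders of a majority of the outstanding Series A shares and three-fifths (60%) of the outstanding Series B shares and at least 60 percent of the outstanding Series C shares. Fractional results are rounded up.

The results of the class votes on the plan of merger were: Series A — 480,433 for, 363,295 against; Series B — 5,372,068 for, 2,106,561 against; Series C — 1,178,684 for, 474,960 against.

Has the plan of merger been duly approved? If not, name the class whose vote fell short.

Series A: a majority of 960864 is 480433; 480,433 required, 480,433 in favor — approved.
Series B: 3/5 of 8948802 = 5369281.20, rounded up to 5369282; 5,369,282 required, 5,372,068 in favor — approved.
Series C: 3/5 of 1964176 = 1178505.60, rounded up to 1178506; 1,178,506 required, 1,178,684 in favor — approved.

Approved — every class gave the required vote.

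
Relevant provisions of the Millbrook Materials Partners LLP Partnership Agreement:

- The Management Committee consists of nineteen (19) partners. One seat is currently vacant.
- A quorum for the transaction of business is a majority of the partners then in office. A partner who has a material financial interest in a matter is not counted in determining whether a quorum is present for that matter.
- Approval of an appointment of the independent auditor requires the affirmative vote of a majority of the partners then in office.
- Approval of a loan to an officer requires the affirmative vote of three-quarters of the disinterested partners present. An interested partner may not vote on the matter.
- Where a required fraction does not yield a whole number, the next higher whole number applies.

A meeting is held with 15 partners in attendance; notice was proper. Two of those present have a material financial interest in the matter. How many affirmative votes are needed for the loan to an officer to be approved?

The loan to an officer requires three-fourths of the disinterested partners present (15 − 2 = 13).
3/4 of 13 = 9.75, rounded up to 10.

10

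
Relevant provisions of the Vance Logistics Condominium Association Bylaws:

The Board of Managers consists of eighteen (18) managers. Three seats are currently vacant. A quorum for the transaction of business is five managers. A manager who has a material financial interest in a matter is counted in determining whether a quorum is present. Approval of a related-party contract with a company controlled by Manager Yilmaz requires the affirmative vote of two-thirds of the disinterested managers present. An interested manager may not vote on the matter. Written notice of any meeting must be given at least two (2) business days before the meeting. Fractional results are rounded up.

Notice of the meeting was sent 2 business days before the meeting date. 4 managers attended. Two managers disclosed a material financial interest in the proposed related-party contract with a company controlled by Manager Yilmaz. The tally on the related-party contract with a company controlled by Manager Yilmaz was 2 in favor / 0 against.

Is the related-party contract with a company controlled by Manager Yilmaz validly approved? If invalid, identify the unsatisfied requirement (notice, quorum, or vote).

Invalid — quorum requirement not satisfied.

Notice: 2 business days given; 2 required (2 ≥ 2). Satisfied.
Quorum: 4 present (interested managers count toward quorum); quorum is 5. Not satisfied.
Vote: the related-party contract with a company controlled by Manager Yilmaz requires two-thirds of the disinterested managers present (4 − 2 = 2). 2/3 of 2 = 1.33, rounded up to 2, so 2 affirmative votes are needed; 2 voted in favor. Satisfied. (Moot — without a quorum no business can be validly transacted.)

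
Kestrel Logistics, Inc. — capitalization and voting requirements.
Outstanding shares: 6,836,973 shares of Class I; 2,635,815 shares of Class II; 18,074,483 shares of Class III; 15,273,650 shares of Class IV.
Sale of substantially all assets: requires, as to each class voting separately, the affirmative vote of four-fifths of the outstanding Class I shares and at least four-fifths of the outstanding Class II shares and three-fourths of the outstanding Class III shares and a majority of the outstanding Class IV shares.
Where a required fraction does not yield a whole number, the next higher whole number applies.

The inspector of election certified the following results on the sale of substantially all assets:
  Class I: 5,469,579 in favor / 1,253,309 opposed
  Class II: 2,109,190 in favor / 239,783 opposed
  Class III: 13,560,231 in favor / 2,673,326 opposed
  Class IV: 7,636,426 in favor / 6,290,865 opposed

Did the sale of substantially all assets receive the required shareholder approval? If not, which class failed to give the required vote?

Not approved — the Class IV shares did not give the required vote.

Class I: 4/5 of 6836973 = 5469578.40, rounded up to 5469579; 5,469,579 required, 5,469,579 in favor — approved.
Class II: 4/5 of 2635815 = 2108652; 2,108,652 required, 2,109,190 in favor — approved.
Class III: 3/4 of 18074483 = 13555862.25, rounded up to 13555863; 13,555,863 required, 13,560,231 in favor — approved.
Class IV: a majority of 15273650 is 7636826; 7,636,826 required, 7,636,426 in favor — not approved.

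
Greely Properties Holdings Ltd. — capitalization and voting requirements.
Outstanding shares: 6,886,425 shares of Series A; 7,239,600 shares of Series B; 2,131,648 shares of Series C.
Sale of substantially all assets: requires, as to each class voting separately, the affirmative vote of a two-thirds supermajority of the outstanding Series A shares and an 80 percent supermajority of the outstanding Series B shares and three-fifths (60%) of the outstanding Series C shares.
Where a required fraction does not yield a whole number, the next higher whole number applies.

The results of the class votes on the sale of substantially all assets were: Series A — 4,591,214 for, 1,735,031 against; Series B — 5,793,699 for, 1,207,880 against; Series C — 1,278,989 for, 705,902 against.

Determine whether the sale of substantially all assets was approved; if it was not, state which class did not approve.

Approved — every class gave the required vote.

Series A: 2/3 of 6886425 = 4590950; 4,590,950 required, 4,591,214 in favor — approved.
Series B: 4/5 of 7239600 = 5791680; 5,791,680 required, 5,793,699 in favor — approved.
Series C: 3/5 of 2131648 = 1278988.80, rounded up to 1278989; 1,278,989 required, 1,278,989 in favor — approved.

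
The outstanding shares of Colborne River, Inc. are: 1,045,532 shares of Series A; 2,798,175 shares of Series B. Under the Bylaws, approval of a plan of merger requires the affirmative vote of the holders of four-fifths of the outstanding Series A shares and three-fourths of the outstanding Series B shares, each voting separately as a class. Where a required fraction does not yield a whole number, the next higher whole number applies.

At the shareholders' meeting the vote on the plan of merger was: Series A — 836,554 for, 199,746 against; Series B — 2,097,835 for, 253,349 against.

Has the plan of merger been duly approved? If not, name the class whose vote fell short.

Series A: 4/5 of 1045532 = 836425.60, rounded up to 836426; 836,426 required, 836,554 in favor — approved.
Series B: 3/4 of 2798175 = 2098631.25, rounded up to 2098632; 2,098,632 required, 2,097,835 in favor — not approved.

Not approved — the Series B shares did not give the required vote.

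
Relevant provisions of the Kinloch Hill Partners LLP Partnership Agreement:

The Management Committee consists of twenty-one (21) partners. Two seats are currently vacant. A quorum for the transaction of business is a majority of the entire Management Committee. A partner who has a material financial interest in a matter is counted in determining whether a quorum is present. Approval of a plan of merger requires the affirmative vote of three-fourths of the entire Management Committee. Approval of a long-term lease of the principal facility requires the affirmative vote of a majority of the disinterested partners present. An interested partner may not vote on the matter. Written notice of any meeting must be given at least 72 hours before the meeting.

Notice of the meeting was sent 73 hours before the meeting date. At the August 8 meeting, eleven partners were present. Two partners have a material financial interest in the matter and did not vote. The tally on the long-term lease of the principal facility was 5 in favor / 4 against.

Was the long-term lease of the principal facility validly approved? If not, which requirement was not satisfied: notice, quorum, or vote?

Valid — all requirements satisfied.

Notice: 73 hours given; 72 required (73 ≥ 72). Satisfied.
Quorum: 11 present (interested partners count toward quorum); quorum is 11. Satisfied.
Vote: the long-term lease of the principal facility requires a majority of the disinterested partners present (11 − 2 = 9). A majority of 9 is 5, so 5 affirmative votes are needed; 5 voted in favor. Satisfied.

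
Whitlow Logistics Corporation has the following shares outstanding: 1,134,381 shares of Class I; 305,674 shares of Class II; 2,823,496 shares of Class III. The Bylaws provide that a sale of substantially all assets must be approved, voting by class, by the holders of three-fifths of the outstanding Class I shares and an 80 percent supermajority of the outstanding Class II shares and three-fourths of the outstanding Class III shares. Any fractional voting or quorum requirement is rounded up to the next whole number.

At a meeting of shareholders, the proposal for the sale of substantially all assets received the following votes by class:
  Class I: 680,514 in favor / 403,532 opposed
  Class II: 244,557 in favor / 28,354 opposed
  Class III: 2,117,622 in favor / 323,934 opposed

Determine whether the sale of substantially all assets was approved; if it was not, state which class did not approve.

Class I: 3/5 of 1134381 = 680628.60, rounded up to 680629; 680,629 required, 680,514 in favor — not approved.
Class II: 4/5 of 305674 = 244539.20, rounded up to 244540; 244,540 required, 244,557 in favor — approved.
Class III: 3/4 of 2823496 = 2117622; 2,117,622 required, 2,117,622 in favor — approved.

Not approved — the Class I shares did not give the required vote.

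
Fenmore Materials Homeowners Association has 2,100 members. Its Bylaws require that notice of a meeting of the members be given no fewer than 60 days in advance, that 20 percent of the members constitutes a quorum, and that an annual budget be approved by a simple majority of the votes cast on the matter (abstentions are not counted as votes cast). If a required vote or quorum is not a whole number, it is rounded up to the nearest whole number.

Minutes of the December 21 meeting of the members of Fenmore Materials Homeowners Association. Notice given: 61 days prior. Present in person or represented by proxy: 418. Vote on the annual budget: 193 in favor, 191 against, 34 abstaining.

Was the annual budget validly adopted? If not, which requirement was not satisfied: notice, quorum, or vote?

Invalid — quorum requirement not satisfied.

Notice: 61 days given; 60 required. Satisfied.
Quorum: 20% of 2,100 = 420; 418 present. Not satisfied.
Vote: requires a majority of the votes cast (418 − 34 abstaining = 384); a majority of 384 is 193, so 193 needed; 193 in favor. Satisfied.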